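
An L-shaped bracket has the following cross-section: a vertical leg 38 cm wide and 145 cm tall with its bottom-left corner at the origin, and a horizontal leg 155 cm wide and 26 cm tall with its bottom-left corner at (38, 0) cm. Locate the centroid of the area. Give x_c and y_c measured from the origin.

x_c = 59.76 cm, y_c = 47.37 cm

vertical leg: A = 38 × 145 = 5510.00, centroid at (19.00, 72.50).
horizontal leg: A = 155 × 26 = 4030.00, centroid at (115.50, 13.00).
ΣA = 9540.00 cm²
ΣAx_c = (5510.00)(19.00) + (4030.00)(115.50) = 570155.00 cm³
ΣAy_c = (5510.00)(72.50) + (4030.00)(13.00) = 451865.00 cm³
x_c = 570155.00 / 9540.00 = 59.76 cm
y_c = 451865.00 / 9540.00 = 47.37 cm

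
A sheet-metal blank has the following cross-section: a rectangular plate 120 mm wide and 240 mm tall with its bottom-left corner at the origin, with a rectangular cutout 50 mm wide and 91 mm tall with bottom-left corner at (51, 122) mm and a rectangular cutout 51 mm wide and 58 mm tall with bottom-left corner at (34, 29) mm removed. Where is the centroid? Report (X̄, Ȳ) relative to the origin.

X̄ = 56.65 mm, Ȳ = 118.46 mm

plate: A = 120 × 240 = 28800.00, centroid at (60.00, 120.00).
hole 1: A = −(50 × 91) = -4550.00, centroid at (76.00, 167.50).
hole 2: A = −(51 × 58) = -2958.00, centroid at (59.50, 58.00).
ΣA = 21292.00 mm², ΣAX̄ = 1206199.00 mm³, ΣAȲ = 2522311.00 mm³.
X̄ = 1206199.00/21292.00 = 56.65 mm; Ȳ = 2522311.00/21292.00 = 118.46 mm.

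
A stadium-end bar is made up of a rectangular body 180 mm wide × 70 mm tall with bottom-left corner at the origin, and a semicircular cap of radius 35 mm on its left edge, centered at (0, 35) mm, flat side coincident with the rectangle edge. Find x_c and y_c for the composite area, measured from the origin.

rectangular body: A = 180 × 70 = 12600.00, centroid at (90.00, 35.00).
semicircular end: A = ½π·35² = 1924.23, centroid at (-14.85, 35.00).
ΣA = 14524.23 mm², ΣAx_c = 1105416.67 mm³, ΣAy_c = 508347.89 mm³.
x_c = 1105416.67/14524.23 = 76.11 mm; y_c = 508347.89/14524.23 = 35.00 mm.

x_c = 76.11 mm, y_c = 35.00 mm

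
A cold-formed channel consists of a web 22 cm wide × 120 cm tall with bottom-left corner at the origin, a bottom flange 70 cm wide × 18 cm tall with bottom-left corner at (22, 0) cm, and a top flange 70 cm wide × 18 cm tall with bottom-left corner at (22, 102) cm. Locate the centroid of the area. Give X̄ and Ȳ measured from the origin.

web: A = 22 × 120 = 2640.00, centroid at (11.00, 60.00).
bottom flange: A = 70 × 18 = 1260.00, centroid at (57.00, 9.00).
top flange: A = 70 × 18 = 1260.00, centroid at (57.00, 111.00).
ΣA = 5160.00 cm²
ΣAX̄ = (2640.00)(11.00) + (1260.00)(57.00) + (1260.00)(57.00) = 172680.00 cm³
ΣAȲ = (2640.00)(60.00) + (1260.00)(9.00) + (1260.00)(111.00) = 309600.00 cm³
X̄ = 172680.00 / 5160.00 = 33.47 cm
Ȳ = 309600.00 / 5160.00 = 60.00 cm

X̄ = 33.47 cm, Ȳ = 60.00 cm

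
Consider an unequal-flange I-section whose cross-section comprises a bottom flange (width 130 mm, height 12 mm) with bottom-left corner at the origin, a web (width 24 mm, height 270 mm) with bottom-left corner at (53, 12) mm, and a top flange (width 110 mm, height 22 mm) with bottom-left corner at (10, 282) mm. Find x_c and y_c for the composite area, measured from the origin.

x_c = 65.00 mm, y_c = 159.75 mm

bottom flange: A = 130 × 12 = 1560.00, centroid at (65.00, 6.00).
web: A = 24 × 270 = 6480.00, centroid at (65.00, 147.00).
top flange: A = 110 × 22 = 2420.00, centroid at (65.00, 293.00).
ΣA = 10460.00 mm²
ΣAx_c = (1560.00)(65.00) + (6480.00)(65.00) + (2420.00)(65.00) = 679900.00 mm³
ΣAy_c = (1560.00)(6.00) + (6480.00)(147.00) + (2420.00)(293.00) = 1670980.00 mm³
x_c = 679900.00 / 10460.00 = 65.00 mm
y_c = 1670980.00 / 10460.00 = 159.75 mm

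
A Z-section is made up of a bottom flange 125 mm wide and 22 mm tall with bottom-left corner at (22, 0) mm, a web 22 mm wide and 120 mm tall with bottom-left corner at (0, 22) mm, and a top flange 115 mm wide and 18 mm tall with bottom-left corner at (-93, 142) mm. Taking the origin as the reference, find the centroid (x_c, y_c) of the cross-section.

x_c = 25.19 mm, y_c = 74.97 mm

Part | A | x̄ᵢ | ȳᵢ | A·x̄ᵢ | A·ȳᵢ
bottom flange | 2750.00 | 84.50 | 11.00 | 232375.00 | 30250.00
web | 2640.00 | 11.00 | 82.00 | 29040.00 | 216480.00
top flange | 2070.00 | -35.50 | 151.00 | -73485.00 | 312570.00
Σ | 7460.00 |  |  | 187930.00 | 559300.00
x_c = 187930.00 / 7460.00 = 25.19 mm
y_c = 559300.00 / 7460.00 = 74.97 mm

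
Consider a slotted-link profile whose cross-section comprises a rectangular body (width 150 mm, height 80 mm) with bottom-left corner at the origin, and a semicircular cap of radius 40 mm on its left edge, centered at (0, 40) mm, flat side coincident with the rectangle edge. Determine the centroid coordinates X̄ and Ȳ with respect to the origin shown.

X̄ = 59.07 mm, Ȳ = 40.00 mm

rectangular body: A = 150 × 80 = 12000.00, centroid at (75.00, 40.00).
semicircular end: A = ½π·40² = 2513.27, centroid at (-16.98, 40.00).
ΣA = 14513.27 mm², ΣAX̄ = 857333.33 mm³, ΣAȲ = 580530.96 mm³.
X̄ = 857333.33/14513.27 = 59.07 mm; Ȳ = 580530.96/14513.27 = 40.00 mm.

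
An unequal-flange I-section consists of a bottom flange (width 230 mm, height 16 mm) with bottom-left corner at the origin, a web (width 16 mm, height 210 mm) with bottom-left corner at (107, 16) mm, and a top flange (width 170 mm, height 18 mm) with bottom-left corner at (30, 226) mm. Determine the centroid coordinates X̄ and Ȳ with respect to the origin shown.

bottom flange: A = 230 × 16 = 3680.00, centroid at (115.00, 8.00).
web: A = 16 × 210 = 3360.00, centroid at (115.00, 121.00).
top flange: A = 170 × 18 = 3060.00, centroid at (115.00, 235.00).
ΣA = 10100.00 mm², ΣAX̄ = 1161500.00 mm³, ΣAȲ = 1155100.00 mm³.
X̄ = 1161500.00/10100.00 = 115.00 mm; Ȳ = 1155100.00/10100.00 = 114.37 mm.

X̄ = 115.00 mm, Ȳ = 114.37 mm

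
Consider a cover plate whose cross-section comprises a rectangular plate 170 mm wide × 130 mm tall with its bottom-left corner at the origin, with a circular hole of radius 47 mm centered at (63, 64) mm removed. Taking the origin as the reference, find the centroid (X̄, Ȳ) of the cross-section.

X̄ = 95.07 mm, Ȳ = 65.46 mm

plate: A = 170 × 130 = 22100.00, centroid at (85.00, 65.00).
hole: A = −π·47² = -6939.78, centroid at (63.00, 64.00).
ΣA = 15160.22 mm², ΣAX̄ = 1441293.98 mm³, ΣAȲ = 992354.20 mm³.
X̄ = 1441293.98/15160.22 = 95.07 mm; Ȳ = 992354.20/15160.22 = 65.46 mm.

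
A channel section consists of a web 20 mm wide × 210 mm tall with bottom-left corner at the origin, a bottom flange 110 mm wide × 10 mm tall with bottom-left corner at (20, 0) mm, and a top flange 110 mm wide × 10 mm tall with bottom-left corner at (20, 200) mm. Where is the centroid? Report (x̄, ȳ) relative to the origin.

x̄ = 32.34 mm, ȳ = 105.00 mm

web: A = 20 × 210 = 4200.00, centroid at (10.00, 105.00).
bottom flange: A = 110 × 10 = 1100.00, centroid at (75.00, 5.00).
top flange: A = 110 × 10 = 1100.00, centroid at (75.00, 205.00).
ΣA = 6400.00 mm², ΣAx̄ = 207000.00 mm³, ΣAȳ = 672000.00 mm³.
x̄ = 207000.00/6400.00 = 32.34 mm; ȳ = 672000.00/6400.00 = 105.00 mm.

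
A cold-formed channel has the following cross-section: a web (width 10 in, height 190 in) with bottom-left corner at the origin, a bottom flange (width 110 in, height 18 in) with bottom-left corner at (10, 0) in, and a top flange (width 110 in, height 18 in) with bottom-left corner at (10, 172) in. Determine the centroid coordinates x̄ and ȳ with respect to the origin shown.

x̄ = 45.55 in, ȳ = 95.00 in

Part | A | x̄ᵢ | ȳᵢ | A·x̄ᵢ | A·ȳᵢ
web | 1900.00 | 5.00 | 95.00 | 9500.00 | 180500.00
bottom flange | 1980.00 | 65.00 | 9.00 | 128700.00 | 17820.00
top flange | 1980.00 | 65.00 | 181.00 | 128700.00 | 358380.00
Σ | 5860.00 |  |  | 266900.00 | 556700.00
x̄ = 266900.00 / 5860.00 = 45.55 in
ȳ = 556700.00 / 5860.00 = 95.00 in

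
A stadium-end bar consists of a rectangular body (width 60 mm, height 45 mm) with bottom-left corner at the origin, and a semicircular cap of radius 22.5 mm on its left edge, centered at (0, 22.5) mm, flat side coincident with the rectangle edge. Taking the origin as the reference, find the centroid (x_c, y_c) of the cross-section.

rectangular body: A = 60 × 45 = 2700.00, centroid at (30.00, 22.50).
semicircular end: A = ½π·22.5² = 795.22, centroid at (-9.55, 22.50).
ΣA = 3495.22 mm², ΣAx_c = 73406.25 mm³, ΣAy_c = 78642.35 mm³.
x_c = 73406.25/3495.22 = 21.00 mm; y_c = 78642.35/3495.22 = 22.50 mm.

x_c = 21.00 mm, y_c = 22.50 mm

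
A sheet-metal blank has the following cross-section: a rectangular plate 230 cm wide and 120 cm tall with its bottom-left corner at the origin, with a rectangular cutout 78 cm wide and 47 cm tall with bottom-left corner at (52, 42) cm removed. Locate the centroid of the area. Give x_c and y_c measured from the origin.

x_c = 118.68 cm, y_c = 59.16 cm

Part | A | x̄ᵢ | ȳᵢ | A·x̄ᵢ | A·ȳᵢ
plate | 27600.00 | 115.00 | 60.00 | 3174000.00 | 1656000.00
hole | -3666.00 | 91.00 | 65.50 | -333606.00 | -240123.00
Σ | 23934.00 |  |  | 2840394.00 | 1415877.00
x_c = 2840394.00 / 23934.00 = 118.68 cm
y_c = 1415877.00 / 23934.00 = 59.16 cm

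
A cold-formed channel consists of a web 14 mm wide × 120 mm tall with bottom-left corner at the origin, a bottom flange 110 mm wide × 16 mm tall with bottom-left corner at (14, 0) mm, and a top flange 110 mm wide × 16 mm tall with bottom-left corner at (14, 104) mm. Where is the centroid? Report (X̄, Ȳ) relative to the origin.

X̄ = 48.97 mm, Ȳ = 60.00 mm

web: A = 14 × 120 = 1680.00, centroid at (7.00, 60.00).
bottom flange: A = 110 × 16 = 1760.00, centroid at (69.00, 8.00).
top flange: A = 110 × 16 = 1760.00, centroid at (69.00, 112.00).
ΣA = 5200.00 mm²
ΣAX̄ = (1680.00)(7.00) + (1760.00)(69.00) + (1760.00)(69.00) = 254640.00 mm³
ΣAȲ = (1680.00)(60.00) + (1760.00)(8.00) + (1760.00)(112.00) = 312000.00 mm³
X̄ = 254640.00 / 5200.00 = 48.97 mm
Ȳ = 312000.00 / 5200.00 = 60.00 mm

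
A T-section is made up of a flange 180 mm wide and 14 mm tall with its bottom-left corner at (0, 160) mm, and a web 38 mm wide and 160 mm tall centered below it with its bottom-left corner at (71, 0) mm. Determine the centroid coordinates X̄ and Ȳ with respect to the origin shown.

X̄ = 90.00 mm, Ȳ = 105.49 mm

Part | A | x̄ᵢ | ȳᵢ | A·x̄ᵢ | A·ȳᵢ
web | 6080.00 | 90.00 | 80.00 | 547200.00 | 486400.00
flange | 2520.00 | 90.00 | 167.00 | 226800.00 | 420840.00
Σ | 8600.00 |  |  | 774000.00 | 907240.00
X̄ = 774000.00 / 8600.00 = 90.00 mm
Ȳ = 907240.00 / 8600.00 = 105.49 mm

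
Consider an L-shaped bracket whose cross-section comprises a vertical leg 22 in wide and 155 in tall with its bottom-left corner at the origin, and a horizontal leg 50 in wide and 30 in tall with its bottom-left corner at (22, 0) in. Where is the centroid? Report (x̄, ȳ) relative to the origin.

x̄ = 22.00 in, ȳ = 58.41 in

Part | A | x̄ᵢ | ȳᵢ | A·x̄ᵢ | A·ȳᵢ
vertical leg | 3410.00 | 11.00 | 77.50 | 37510.00 | 264275.00
horizontal leg | 1500.00 | 47.00 | 15.00 | 70500.00 | 22500.00
Σ | 4910.00 |  |  | 108010.00 | 286775.00
x̄ = 108010.00 / 4910.00 = 22.00 in
ȳ = 286775.00 / 4910.00 = 58.41 in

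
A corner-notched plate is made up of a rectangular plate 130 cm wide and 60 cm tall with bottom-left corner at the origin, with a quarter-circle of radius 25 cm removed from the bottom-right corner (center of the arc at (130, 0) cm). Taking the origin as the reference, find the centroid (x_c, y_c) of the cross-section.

plate: A = 130 × 60 = 7800.00, centroid at (65.00, 30.00).
removed quarter-circle: A = −¼π·25² = -490.87, centroid at (119.39, 10.61).
ΣA = 7309.13 cm², ΣAx_c = 448394.73 cm³, ΣAy_c = 228791.67 cm³.
x_c = 448394.73/7309.13 = 61.35 cm; y_c = 228791.67/7309.13 = 31.30 cm.

x_c = 61.35 cm, y_c = 31.30 cm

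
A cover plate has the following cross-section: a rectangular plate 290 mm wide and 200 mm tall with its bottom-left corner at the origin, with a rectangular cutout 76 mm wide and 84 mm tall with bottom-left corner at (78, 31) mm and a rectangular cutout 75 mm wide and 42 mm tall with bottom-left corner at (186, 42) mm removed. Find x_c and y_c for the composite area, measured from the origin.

Part | A | x̄ᵢ | ȳᵢ | A·x̄ᵢ | A·ȳᵢ
plate | 58000.00 | 145.00 | 100.00 | 8410000.00 | 5800000.00
hole 1 | -6384.00 | 116.00 | 73.00 | -740544.00 | -466032.00
hole 2 | -3150.00 | 223.50 | 63.00 | -704025.00 | -198450.00
Σ | 48466.00 |  |  | 6965431.00 | 5135518.00
x_c = 6965431.00 / 48466.00 = 143.72 mm
y_c = 5135518.00 / 48466.00 = 105.96 mm

x_c = 143.72 mm, y_c = 105.96 mm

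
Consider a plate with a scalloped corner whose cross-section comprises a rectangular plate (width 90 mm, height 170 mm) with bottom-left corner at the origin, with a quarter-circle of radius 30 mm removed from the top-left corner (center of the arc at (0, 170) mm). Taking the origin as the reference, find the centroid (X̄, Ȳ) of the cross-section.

X̄ = 46.56 mm, Ȳ = 81.50 mm

plate: A = 90 × 170 = 15300.00, centroid at (45.00, 85.00).
removed quarter-circle: A = −¼π·30² = -706.86, centroid at (12.73, 157.27).
ΣA = 14593.14 mm², ΣAX̄ = 679500.00 mm³, ΣAȲ = 1189334.08 mm³.
X̄ = 679500.00/14593.14 = 46.56 mm; Ȳ = 1189334.08/14593.14 = 81.50 mm.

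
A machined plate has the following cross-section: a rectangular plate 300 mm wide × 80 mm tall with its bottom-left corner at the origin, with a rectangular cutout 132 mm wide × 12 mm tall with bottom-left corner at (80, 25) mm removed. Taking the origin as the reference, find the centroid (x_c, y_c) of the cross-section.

x_c = 150.28 mm, y_c = 40.64 mm

plate: A = 300 × 80 = 24000.00, centroid at (150.00, 40.00).
hole: A = −(132 × 12) = -1584.00, centroid at (146.00, 31.00).
ΣA = 22416.00 mm², ΣAx_c = 3368736.00 mm³, ΣAy_c = 910896.00 mm³.
x_c = 3368736.00/22416.00 = 150.28 mm; y_c = 910896.00/22416.00 = 40.64 mm.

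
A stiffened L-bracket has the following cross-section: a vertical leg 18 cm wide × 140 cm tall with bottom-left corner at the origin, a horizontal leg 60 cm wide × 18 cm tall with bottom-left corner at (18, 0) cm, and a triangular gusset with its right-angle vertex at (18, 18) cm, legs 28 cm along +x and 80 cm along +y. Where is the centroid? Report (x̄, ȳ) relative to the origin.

vertical leg: A = 18 × 140 = 2520.00, centroid at (9.00, 70.00).
horizontal leg: A = 60 × 18 = 1080.00, centroid at (48.00, 9.00).
gusset: A = ½·28·80 = 1120.00, centroid at (27.33, 44.67).
ΣA = 4720.00 cm²
ΣAx̄ = (2520.00)(9.00) + (1080.00)(48.00) + (1120.00)(27.33) = 105133.33 cm³
ΣAȳ = (2520.00)(70.00) + (1080.00)(9.00) + (1120.00)(44.67) = 236146.67 cm³
x̄ = 105133.33 / 4720.00 = 22.27 cm
ȳ = 236146.67 / 4720.00 = 50.03 cm

x̄ = 22.27 cm, ȳ = 50.03 cm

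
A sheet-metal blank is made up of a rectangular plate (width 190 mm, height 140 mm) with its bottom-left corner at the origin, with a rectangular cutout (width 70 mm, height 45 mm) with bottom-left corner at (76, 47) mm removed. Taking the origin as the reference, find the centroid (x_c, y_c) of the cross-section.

x_c = 92.85 mm, y_c = 70.07 mm

plate: A = 190 × 140 = 26600.00, centroid at (95.00, 70.00).
hole: A = −(70 × 45) = -3150.00, centroid at (111.00, 69.50).
ΣA = 23450.00 mm², ΣAx_c = 2177350.00 mm³, ΣAy_c = 1643075.00 mm³.
x_c = 2177350.00/23450.00 = 92.85 mm; y_c = 1643075.00/23450.00 = 70.07 mm.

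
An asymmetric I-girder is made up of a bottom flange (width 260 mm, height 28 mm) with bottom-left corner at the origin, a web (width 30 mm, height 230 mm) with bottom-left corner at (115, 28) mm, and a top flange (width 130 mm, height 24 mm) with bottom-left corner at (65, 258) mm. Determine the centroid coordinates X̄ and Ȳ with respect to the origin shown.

Part | A | x̄ᵢ | ȳᵢ | A·x̄ᵢ | A·ȳᵢ
bottom flange | 7280.00 | 130.00 | 14.00 | 946400.00 | 101920.00
web | 6900.00 | 130.00 | 143.00 | 897000.00 | 986700.00
top flange | 3120.00 | 130.00 | 270.00 | 405600.00 | 842400.00
Σ | 17300.00 |  |  | 2249000.00 | 1931020.00
X̄ = 2249000.00 / 17300.00 = 130.00 mm
Ȳ = 1931020.00 / 17300.00 = 111.62 mm

X̄ = 130.00 mm, Ȳ = 111.62 mm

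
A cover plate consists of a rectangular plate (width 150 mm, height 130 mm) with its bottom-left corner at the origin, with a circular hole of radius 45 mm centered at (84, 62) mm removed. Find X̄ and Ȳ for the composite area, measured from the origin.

plate: A = 150 × 130 = 19500.00, centroid at (75.00, 65.00).
hole: A = −π·45² = -6361.73, centroid at (84.00, 62.00).
ΣA = 13138.27 mm²
ΣAX̄ = (19500.00)(75.00) + (-6361.73)(84.00) = 928115.09 mm³
ΣAȲ = (19500.00)(65.00) + (-6361.73)(62.00) = 873073.04 mm³
X̄ = 928115.09 / 13138.27 = 70.64 mm
Ȳ = 873073.04 / 13138.27 = 66.45 mm

X̄ = 70.64 mm, Ȳ = 66.45 mm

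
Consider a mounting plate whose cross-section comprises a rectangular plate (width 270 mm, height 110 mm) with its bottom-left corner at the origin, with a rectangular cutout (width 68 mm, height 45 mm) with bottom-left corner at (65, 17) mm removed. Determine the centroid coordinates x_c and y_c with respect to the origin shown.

plate: A = 270 × 110 = 29700.00, centroid at (135.00, 55.00).
hole: A = −(68 × 45) = -3060.00, centroid at (99.00, 39.50).
ΣA = 26640.00 mm², ΣAx_c = 3706560.00 mm³, ΣAy_c = 1512630.00 mm³.
x_c = 3706560.00/26640.00 = 139.14 mm; y_c = 1512630.00/26640.00 = 56.78 mm.

x_c = 139.14 mm, y_c = 56.78 mm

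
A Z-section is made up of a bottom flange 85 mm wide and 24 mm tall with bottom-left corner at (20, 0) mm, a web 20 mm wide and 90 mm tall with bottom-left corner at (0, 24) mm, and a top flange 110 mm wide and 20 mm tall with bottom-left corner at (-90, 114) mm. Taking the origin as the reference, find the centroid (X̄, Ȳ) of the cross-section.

X̄ = 11.34 mm, Ȳ = 69.78 mm

bottom flange: A = 85 × 24 = 2040.00, centroid at (62.50, 12.00).
web: A = 20 × 90 = 1800.00, centroid at (10.00, 69.00).
top flange: A = 110 × 20 = 2200.00, centroid at (-35.00, 124.00).
ΣA = 6040.00 mm², ΣAX̄ = 68500.00 mm³, ΣAȲ = 421480.00 mm³.
X̄ = 68500.00/6040.00 = 11.34 mm; Ȳ = 421480.00/6040.00 = 69.78 mm.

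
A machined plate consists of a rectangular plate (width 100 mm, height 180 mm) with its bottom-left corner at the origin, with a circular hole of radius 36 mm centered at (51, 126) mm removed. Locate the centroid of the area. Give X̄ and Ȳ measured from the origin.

X̄ = 49.71 mm, Ȳ = 79.48 mm

plate: A = 100 × 180 = 18000.00, centroid at (50.00, 90.00).
hole: A = −π·36² = -4071.50, centroid at (51.00, 126.00).
ΣA = 13928.50 mm²
ΣAX̄ = (18000.00)(50.00) + (-4071.50)(51.00) = 692353.29 mm³
ΣAȲ = (18000.00)(90.00) + (-4071.50)(126.00) = 1106990.49 mm³
X̄ = 692353.29 / 13928.50 = 49.71 mm
Ȳ = 1106990.49 / 13928.50 = 79.48 mm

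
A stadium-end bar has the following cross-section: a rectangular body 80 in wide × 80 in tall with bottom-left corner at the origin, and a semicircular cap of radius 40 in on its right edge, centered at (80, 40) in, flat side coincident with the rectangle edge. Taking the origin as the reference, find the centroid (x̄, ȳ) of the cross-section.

rectangular body: A = 80 × 80 = 6400.00, centroid at (40.00, 40.00).
semicircular end: A = ½π·40² = 2513.27, centroid at (96.98, 40.00).
ΣA = 8913.27 in², ΣAx̄ = 499728.60 in³, ΣAȳ = 356530.96 in³.
x̄ = 499728.60/8913.27 = 56.07 in; ȳ = 356530.96/8913.27 = 40.00 in.

x̄ = 56.07 in, ȳ = 40.00 in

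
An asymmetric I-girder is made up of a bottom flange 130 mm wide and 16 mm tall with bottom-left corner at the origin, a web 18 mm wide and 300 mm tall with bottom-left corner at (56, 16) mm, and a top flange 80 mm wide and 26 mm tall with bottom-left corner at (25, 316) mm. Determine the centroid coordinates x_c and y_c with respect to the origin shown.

bottom flange: A = 130 × 16 = 2080.00, centroid at (65.00, 8.00).
web: A = 18 × 300 = 5400.00, centroid at (65.00, 166.00).
top flange: A = 80 × 26 = 2080.00, centroid at (65.00, 329.00).
ΣA = 9560.00 mm²
ΣAx_c = (2080.00)(65.00) + (5400.00)(65.00) + (2080.00)(65.00) = 621400.00 mm³
ΣAy_c = (2080.00)(8.00) + (5400.00)(166.00) + (2080.00)(329.00) = 1597360.00 mm³
x_c = 621400.00 / 9560.00 = 65.00 mm
y_c = 1597360.00 / 9560.00 = 167.09 mm

x_c = 65.00 mm, y_c = 167.09 mm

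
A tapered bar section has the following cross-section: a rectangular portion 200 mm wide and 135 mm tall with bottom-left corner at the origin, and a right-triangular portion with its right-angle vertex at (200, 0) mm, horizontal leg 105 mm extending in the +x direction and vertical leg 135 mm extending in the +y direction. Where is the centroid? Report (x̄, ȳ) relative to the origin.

rectangular portion: A = 200 × 135 = 27000.00, centroid at (100.00, 67.50).
triangular portion: A = ½·105·135 = 7087.50, centroid at (235.00, 45.00).
ΣA = 34087.50 mm²
ΣAx̄ = (27000.00)(100.00) + (7087.50)(235.00) = 4365562.50 mm³
ΣAȳ = (27000.00)(67.50) + (7087.50)(45.00) = 2141437.50 mm³
x̄ = 4365562.50 / 34087.50 = 128.07 mm
ȳ = 2141437.50 / 34087.50 = 62.82 mm

x̄ = 128.07 mm, ȳ = 62.82 mm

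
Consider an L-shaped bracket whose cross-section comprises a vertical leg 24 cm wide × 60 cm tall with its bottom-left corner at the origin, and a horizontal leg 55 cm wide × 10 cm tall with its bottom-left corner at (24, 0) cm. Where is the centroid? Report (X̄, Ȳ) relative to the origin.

X̄ = 22.92 cm, Ȳ = 23.09 cm

vertical leg: A = 24 × 60 = 1440.00, centroid at (12.00, 30.00).
horizontal leg: A = 55 × 10 = 550.00, centroid at (51.50, 5.00).
ΣA = 1990.00 cm², ΣAX̄ = 45605.00 cm³, ΣAȲ = 45950.00 cm³.
X̄ = 45605.00/1990.00 = 22.92 cm; Ȳ = 45950.00/1990.00 = 23.09 cm.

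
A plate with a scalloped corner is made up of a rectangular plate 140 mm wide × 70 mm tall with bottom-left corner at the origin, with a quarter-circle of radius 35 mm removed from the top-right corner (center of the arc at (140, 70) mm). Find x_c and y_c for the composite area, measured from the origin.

plate: A = 140 × 70 = 9800.00, centroid at (70.00, 35.00).
removed quarter-circle: A = −¼π·35² = -962.11, centroid at (125.15, 55.15).
ΣA = 8837.89 mm²
ΣAx_c = (9800.00)(70.00) + (-962.11)(125.15) = 565595.88 mm³
ΣAy_c = (9800.00)(35.00) + (-962.11)(55.15) = 289943.77 mm³
x_c = 565595.88 / 8837.89 = 64.00 mm
y_c = 289943.77 / 8837.89 = 32.81 mm

x_c = 64.00 mm, y_c = 32.81 mm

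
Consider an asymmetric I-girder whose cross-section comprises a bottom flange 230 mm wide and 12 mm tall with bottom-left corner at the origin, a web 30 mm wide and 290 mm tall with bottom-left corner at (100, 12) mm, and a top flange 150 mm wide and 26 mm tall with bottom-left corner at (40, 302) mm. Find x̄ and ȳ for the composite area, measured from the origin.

bottom flange: A = 230 × 12 = 2760.00, centroid at (115.00, 6.00).
web: A = 30 × 290 = 8700.00, centroid at (115.00, 157.00).
top flange: A = 150 × 26 = 3900.00, centroid at (115.00, 315.00).
ΣA = 15360.00 mm², ΣAx̄ = 1766400.00 mm³, ΣAȳ = 2610960.00 mm³.
x̄ = 1766400.00/15360.00 = 115.00 mm; ȳ = 2610960.00/15360.00 = 169.98 mm.

x̄ = 115.00 mm, ȳ = 169.98 mm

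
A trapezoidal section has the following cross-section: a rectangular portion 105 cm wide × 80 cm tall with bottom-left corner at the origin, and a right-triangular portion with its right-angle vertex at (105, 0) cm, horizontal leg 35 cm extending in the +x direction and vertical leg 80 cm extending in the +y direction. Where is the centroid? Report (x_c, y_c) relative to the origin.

x_c = 61.67 cm, y_c = 38.10 cm

Part | A | x̄ᵢ | ȳᵢ | A·x̄ᵢ | A·ȳᵢ
rectangular portion | 8400.00 | 52.50 | 40.00 | 441000.00 | 336000.00
triangular portion | 1400.00 | 116.67 | 26.67 | 163333.33 | 37333.33
Σ | 9800.00 |  |  | 604333.33 | 373333.33
x_c = 604333.33 / 9800.00 = 61.67 cm
y_c = 373333.33 / 9800.00 = 38.10 cm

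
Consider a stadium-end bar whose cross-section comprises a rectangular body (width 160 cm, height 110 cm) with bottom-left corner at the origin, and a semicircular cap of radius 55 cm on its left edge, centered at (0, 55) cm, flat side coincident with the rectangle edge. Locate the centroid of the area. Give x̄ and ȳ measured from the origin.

x̄ = 58.03 cm, ȳ = 55.00 cm

Part | A | x̄ᵢ | ȳᵢ | A·x̄ᵢ | A·ȳᵢ
rectangular body | 17600.00 | 80.00 | 55.00 | 1408000.00 | 968000.00
semicircular end | 4751.66 | -23.34 | 55.00 | -110916.67 | 261341.24
Σ | 22351.66 |  |  | 1297083.33 | 1229341.24
x̄ = 1297083.33 / 22351.66 = 58.03 cm
ȳ = 1229341.24 / 22351.66 = 55.00 cm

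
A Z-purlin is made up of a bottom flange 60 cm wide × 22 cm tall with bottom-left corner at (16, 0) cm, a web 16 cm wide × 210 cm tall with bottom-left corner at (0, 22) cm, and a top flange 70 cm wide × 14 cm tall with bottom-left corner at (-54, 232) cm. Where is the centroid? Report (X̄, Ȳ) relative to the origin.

X̄ = 12.19 cm, Ȳ = 119.34 cm

Part | A | x̄ᵢ | ȳᵢ | A·x̄ᵢ | A·ȳᵢ
bottom flange | 1320.00 | 46.00 | 11.00 | 60720.00 | 14520.00
web | 3360.00 | 8.00 | 127.00 | 26880.00 | 426720.00
top flange | 980.00 | -19.00 | 239.00 | -18620.00 | 234220.00
Σ | 5660.00 |  |  | 68980.00 | 675460.00
X̄ = 68980.00 / 5660.00 = 12.19 cm
Ȳ = 675460.00 / 5660.00 = 119.34 cm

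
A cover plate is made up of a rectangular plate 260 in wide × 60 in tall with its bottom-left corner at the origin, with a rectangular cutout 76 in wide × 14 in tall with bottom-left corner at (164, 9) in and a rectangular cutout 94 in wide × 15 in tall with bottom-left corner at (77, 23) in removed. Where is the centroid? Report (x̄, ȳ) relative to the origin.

Part | A | x̄ᵢ | ȳᵢ | A·x̄ᵢ | A·ȳᵢ
plate | 15600.00 | 130.00 | 30.00 | 2028000.00 | 468000.00
hole 1 | -1064.00 | 202.00 | 16.00 | -214928.00 | -17024.00
hole 2 | -1410.00 | 124.00 | 30.50 | -174840.00 | -43005.00
Σ | 13126.00 |  |  | 1638232.00 | 407971.00
x̄ = 1638232.00 / 13126.00 = 124.81 in
ȳ = 407971.00 / 13126.00 = 31.08 in

x̄ = 124.81 in, ȳ = 31.08 in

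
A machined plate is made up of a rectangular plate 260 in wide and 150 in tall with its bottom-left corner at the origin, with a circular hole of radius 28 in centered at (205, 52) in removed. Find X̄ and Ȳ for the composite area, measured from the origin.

Part | A | x̄ᵢ | ȳᵢ | A·x̄ᵢ | A·ȳᵢ
plate | 39000.00 | 130.00 | 75.00 | 5070000.00 | 2925000.00
hole | -2463.01 | 205.00 | 52.00 | -504916.77 | -128076.45
Σ | 36536.99 |  |  | 4565083.23 | 2796923.55
X̄ = 4565083.23 / 36536.99 = 124.94 in
Ȳ = 2796923.55 / 36536.99 = 76.55 in

X̄ = 124.94 in, Ȳ = 76.55 in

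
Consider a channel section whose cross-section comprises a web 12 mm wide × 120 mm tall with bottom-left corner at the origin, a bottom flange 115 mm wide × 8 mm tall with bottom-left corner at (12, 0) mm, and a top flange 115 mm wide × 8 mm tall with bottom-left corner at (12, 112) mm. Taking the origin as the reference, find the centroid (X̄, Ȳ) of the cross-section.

X̄ = 41.62 mm, Ȳ = 60.00 mm

web: A = 12 × 120 = 1440.00, centroid at (6.00, 60.00).
bottom flange: A = 115 × 8 = 920.00, centroid at (69.50, 4.00).
top flange: A = 115 × 8 = 920.00, centroid at (69.50, 116.00).
ΣA = 3280.00 mm²
ΣAX̄ = (1440.00)(6.00) + (920.00)(69.50) + (920.00)(69.50) = 136520.00 mm³
ΣAȲ = (1440.00)(60.00) + (920.00)(4.00) + (920.00)(116.00) = 196800.00 mm³
X̄ = 136520.00 / 3280.00 = 41.62 mm
Ȳ = 196800.00 / 3280.00 = 60.00 mm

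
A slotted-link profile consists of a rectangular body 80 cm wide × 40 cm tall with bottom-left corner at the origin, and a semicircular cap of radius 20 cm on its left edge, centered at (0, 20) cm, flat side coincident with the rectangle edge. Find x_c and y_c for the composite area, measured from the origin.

x_c = 32.04 cm, y_c = 20.00 cm

Part | A | x̄ᵢ | ȳᵢ | A·x̄ᵢ | A·ȳᵢ
rectangular body | 3200.00 | 40.00 | 20.00 | 128000.00 | 64000.00
semicircular end | 628.32 | -8.49 | 20.00 | -5333.33 | 12566.37
Σ | 3828.32 |  |  | 122666.67 | 76566.37
x_c = 122666.67 / 3828.32 = 32.04 cm
y_c = 76566.37 / 3828.32 = 20.00 cm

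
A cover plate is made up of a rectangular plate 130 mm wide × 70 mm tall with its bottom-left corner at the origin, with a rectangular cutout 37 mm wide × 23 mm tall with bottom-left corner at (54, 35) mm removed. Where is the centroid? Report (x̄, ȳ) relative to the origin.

plate: A = 130 × 70 = 9100.00, centroid at (65.00, 35.00).
hole: A = −(37 × 23) = -851.00, centroid at (72.50, 46.50).
ΣA = 8249.00 mm²
ΣAx̄ = (9100.00)(65.00) + (-851.00)(72.50) = 529802.50 mm³
ΣAȳ = (9100.00)(35.00) + (-851.00)(46.50) = 278928.50 mm³
x̄ = 529802.50 / 8249.00 = 64.23 mm
ȳ = 278928.50 / 8249.00 = 33.81 mm

x̄ = 64.23 mm, ȳ = 33.81 mm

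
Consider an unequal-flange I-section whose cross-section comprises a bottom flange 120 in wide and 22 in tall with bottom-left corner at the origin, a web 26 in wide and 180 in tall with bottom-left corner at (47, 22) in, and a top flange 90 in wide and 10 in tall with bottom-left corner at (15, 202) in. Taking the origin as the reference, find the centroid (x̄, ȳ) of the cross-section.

x̄ = 60.00 in, ȳ = 89.96 in

Part | A | x̄ᵢ | ȳᵢ | A·x̄ᵢ | A·ȳᵢ
bottom flange | 2640.00 | 60.00 | 11.00 | 158400.00 | 29040.00
web | 4680.00 | 60.00 | 112.00 | 280800.00 | 524160.00
top flange | 900.00 | 60.00 | 207.00 | 54000.00 | 186300.00
Σ | 8220.00 |  |  | 493200.00 | 739500.00
x̄ = 493200.00 / 8220.00 = 60.00 in
ȳ = 739500.00 / 8220.00 = 89.96 in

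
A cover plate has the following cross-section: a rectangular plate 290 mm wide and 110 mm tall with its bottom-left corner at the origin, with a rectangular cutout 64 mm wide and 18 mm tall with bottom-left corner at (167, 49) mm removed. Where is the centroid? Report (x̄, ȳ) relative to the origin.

x̄ = 142.98 mm, ȳ = 54.89 mm

Part | A | x̄ᵢ | ȳᵢ | A·x̄ᵢ | A·ȳᵢ
plate | 31900.00 | 145.00 | 55.00 | 4625500.00 | 1754500.00
hole | -1152.00 | 199.00 | 58.00 | -229248.00 | -66816.00
Σ | 30748.00 |  |  | 4396252.00 | 1687684.00
x̄ = 4396252.00 / 30748.00 = 142.98 mm
ȳ = 1687684.00 / 30748.00 = 54.89 mm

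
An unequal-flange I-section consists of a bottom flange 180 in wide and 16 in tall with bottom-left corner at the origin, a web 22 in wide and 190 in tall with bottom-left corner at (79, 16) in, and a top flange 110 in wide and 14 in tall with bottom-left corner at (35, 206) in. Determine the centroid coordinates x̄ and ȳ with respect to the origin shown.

bottom flange: A = 180 × 16 = 2880.00, centroid at (90.00, 8.00).
web: A = 22 × 190 = 4180.00, centroid at (90.00, 111.00).
top flange: A = 110 × 14 = 1540.00, centroid at (90.00, 213.00).
ΣA = 8600.00 in², ΣAx̄ = 774000.00 in³, ΣAȳ = 815040.00 in³.
x̄ = 774000.00/8600.00 = 90.00 in; ȳ = 815040.00/8600.00 = 94.77 in.

x̄ = 90.00 in, ȳ = 94.77 in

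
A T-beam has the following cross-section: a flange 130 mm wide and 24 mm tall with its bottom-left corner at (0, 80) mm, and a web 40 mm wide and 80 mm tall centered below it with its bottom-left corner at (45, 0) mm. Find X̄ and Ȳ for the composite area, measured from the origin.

web: A = 40 × 80 = 3200.00, centroid at (65.00, 40.00).
flange: A = 130 × 24 = 3120.00, centroid at (65.00, 92.00).
ΣA = 6320.00 mm², ΣAX̄ = 410800.00 mm³, ΣAȲ = 415040.00 mm³.
X̄ = 410800.00/6320.00 = 65.00 mm; Ȳ = 415040.00/6320.00 = 65.67 mm.

X̄ = 65.00 mm, Ȳ = 65.67 mm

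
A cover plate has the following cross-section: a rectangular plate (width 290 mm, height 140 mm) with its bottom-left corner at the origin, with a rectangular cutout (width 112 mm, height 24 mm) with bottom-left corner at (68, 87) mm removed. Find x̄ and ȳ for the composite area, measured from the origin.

plate: A = 290 × 140 = 40600.00, centroid at (145.00, 70.00).
hole: A = −(112 × 24) = -2688.00, centroid at (124.00, 99.00).
ΣA = 37912.00 mm²
ΣAx̄ = (40600.00)(145.00) + (-2688.00)(124.00) = 5553688.00 mm³
ΣAȳ = (40600.00)(70.00) + (-2688.00)(99.00) = 2575888.00 mm³
x̄ = 5553688.00 / 37912.00 = 146.49 mm
ȳ = 2575888.00 / 37912.00 = 67.94 mm

x̄ = 146.49 mm, ȳ = 67.94 mm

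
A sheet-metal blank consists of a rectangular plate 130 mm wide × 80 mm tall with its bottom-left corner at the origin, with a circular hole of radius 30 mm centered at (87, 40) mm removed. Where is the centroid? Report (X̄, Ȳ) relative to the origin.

Part | A | x̄ᵢ | ȳᵢ | A·x̄ᵢ | A·ȳᵢ
plate | 10400.00 | 65.00 | 40.00 | 676000.00 | 416000.00
hole | -2827.43 | 87.00 | 40.00 | -245986.70 | -113097.34
Σ | 7572.57 |  |  | 430013.30 | 302902.66
X̄ = 430013.30 / 7572.57 = 56.79 mm
Ȳ = 302902.66 / 7572.57 = 40.00 mm

X̄ = 56.79 mm, Ȳ = 40.00 mm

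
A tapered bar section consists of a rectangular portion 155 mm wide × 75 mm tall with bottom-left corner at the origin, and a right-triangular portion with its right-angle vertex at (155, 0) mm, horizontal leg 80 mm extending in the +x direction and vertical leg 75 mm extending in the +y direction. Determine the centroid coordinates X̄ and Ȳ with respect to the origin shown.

X̄ = 98.87 mm, Ȳ = 34.94 mm

rectangular portion: A = 155 × 75 = 11625.00, centroid at (77.50, 37.50).
triangular portion: A = ½·80·75 = 3000.00, centroid at (181.67, 25.00).
ΣA = 14625.00 mm²
ΣAX̄ = (11625.00)(77.50) + (3000.00)(181.67) = 1445937.50 mm³
ΣAȲ = (11625.00)(37.50) + (3000.00)(25.00) = 510937.50 mm³
X̄ = 1445937.50 / 14625.00 = 98.87 mm
Ȳ = 510937.50 / 14625.00 = 34.94 mm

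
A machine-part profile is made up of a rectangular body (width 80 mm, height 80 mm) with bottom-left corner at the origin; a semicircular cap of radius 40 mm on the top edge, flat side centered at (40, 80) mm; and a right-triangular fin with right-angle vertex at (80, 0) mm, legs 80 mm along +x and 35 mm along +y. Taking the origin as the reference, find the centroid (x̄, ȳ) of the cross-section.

x̄ = 49.05 mm, ȳ = 50.04 mm

rectangular body: A = 80 × 80 = 6400.00, centroid at (40.00, 40.00).
semicircular top: A = ½π·40² = 2513.27, centroid at (40.00, 96.98).
triangular fin: A = ½·80·35 = 1400.00, centroid at (106.67, 11.67).
ΣA = 10313.27 mm²
ΣAx̄ = (6400.00)(40.00) + (2513.27)(40.00) + (1400.00)(106.67) = 505864.30 mm³
ΣAȳ = (6400.00)(40.00) + (2513.27)(96.98) + (1400.00)(11.67) = 516061.93 mm³
x̄ = 505864.30 / 10313.27 = 49.05 mm
ȳ = 516061.93 / 10313.27 = 50.04 mm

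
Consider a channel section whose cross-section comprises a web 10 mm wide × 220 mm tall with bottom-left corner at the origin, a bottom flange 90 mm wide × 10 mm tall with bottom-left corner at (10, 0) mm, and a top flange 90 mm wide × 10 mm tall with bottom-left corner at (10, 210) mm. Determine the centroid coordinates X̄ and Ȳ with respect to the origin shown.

X̄ = 27.50 mm, Ȳ = 110.00 mm

Part | A | x̄ᵢ | ȳᵢ | A·x̄ᵢ | A·ȳᵢ
web | 2200.00 | 5.00 | 110.00 | 11000.00 | 242000.00
bottom flange | 900.00 | 55.00 | 5.00 | 49500.00 | 4500.00
top flange | 900.00 | 55.00 | 215.00 | 49500.00 | 193500.00
Σ | 4000.00 |  |  | 110000.00 | 440000.00
X̄ = 110000.00 / 4000.00 = 27.50 mm
Ȳ = 440000.00 / 4000.00 = 110.00 mm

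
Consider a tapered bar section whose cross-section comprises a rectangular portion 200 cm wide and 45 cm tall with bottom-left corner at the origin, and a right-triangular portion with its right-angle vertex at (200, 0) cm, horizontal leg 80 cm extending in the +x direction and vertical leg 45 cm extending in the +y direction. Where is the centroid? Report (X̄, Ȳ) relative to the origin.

Part | A | x̄ᵢ | ȳᵢ | A·x̄ᵢ | A·ȳᵢ
rectangular portion | 9000.00 | 100.00 | 22.50 | 900000.00 | 202500.00
triangular portion | 1800.00 | 226.67 | 15.00 | 408000.00 | 27000.00
Σ | 10800.00 |  |  | 1308000.00 | 229500.00
X̄ = 1308000.00 / 10800.00 = 121.11 cm
Ȳ = 229500.00 / 10800.00 = 21.25 cm

X̄ = 121.11 cm, Ȳ = 21.25 cm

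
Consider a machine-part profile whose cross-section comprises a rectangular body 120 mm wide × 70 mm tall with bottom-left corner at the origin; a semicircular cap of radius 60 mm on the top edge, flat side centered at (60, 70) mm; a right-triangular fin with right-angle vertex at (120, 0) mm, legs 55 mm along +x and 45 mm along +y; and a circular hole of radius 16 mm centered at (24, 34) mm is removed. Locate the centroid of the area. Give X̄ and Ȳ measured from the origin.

X̄ = 68.69 mm, Ȳ = 56.95 mm

rectangular body: A = 120 × 70 = 8400.00, centroid at (60.00, 35.00).
semicircular top: A = ½π·60² = 5654.87, centroid at (60.00, 95.46).
triangular fin: A = ½·55·45 = 1237.50, centroid at (138.33, 15.00).
hole: A = −π·16² = -804.25, centroid at (24.00, 34.00).
ΣA = 14488.12 mm²
ΣAX̄ = (8400.00)(60.00) + (5654.87)(60.00) + (1237.50)(138.33) + (-804.25)(24.00) = 995177.56 mm³
ΣAȲ = (8400.00)(35.00) + (5654.87)(95.46) + (1237.50)(15.00) + (-804.25)(34.00) = 825058.75 mm³
X̄ = 995177.56 / 14488.12 = 68.69 mm
Ȳ = 825058.75 / 14488.12 = 56.95 mm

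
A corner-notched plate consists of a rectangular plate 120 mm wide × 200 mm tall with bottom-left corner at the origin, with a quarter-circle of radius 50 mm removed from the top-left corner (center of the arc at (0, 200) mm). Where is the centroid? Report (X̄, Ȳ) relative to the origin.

plate: A = 120 × 200 = 24000.00, centroid at (60.00, 100.00).
removed quarter-circle: A = −¼π·50² = -1963.50, centroid at (21.22, 178.78).
ΣA = 22036.50 mm², ΣAX̄ = 1398333.33 mm³, ΣAȲ = 2048967.58 mm³.
X̄ = 1398333.33/22036.50 = 63.46 mm; Ȳ = 2048967.58/22036.50 = 92.98 mm.

X̄ = 63.46 mm, Ȳ = 92.98 mm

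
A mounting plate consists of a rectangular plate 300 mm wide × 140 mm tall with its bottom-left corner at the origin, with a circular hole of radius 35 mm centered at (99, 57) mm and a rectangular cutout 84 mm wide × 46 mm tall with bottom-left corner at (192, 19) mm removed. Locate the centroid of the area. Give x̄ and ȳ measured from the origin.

x̄ = 146.26 mm, ȳ = 74.61 mm

plate: A = 300 × 140 = 42000.00, centroid at (150.00, 70.00).
hole 1: A = −π·35² = -3848.45, centroid at (99.00, 57.00).
hole 2: A = −(84 × 46) = -3864.00, centroid at (234.00, 42.00).
ΣA = 34287.55 mm², ΣAx̄ = 5014827.35 mm³, ΣAȳ = 2558350.29 mm³.
x̄ = 5014827.35/34287.55 = 146.26 mm; ȳ = 2558350.29/34287.55 = 74.61 mm.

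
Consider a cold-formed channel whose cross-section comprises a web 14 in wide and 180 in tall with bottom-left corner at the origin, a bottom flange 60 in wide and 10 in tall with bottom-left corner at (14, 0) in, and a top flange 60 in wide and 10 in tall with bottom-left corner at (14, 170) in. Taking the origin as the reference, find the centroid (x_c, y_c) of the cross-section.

x_c = 18.94 in, y_c = 90.00 in

web: A = 14 × 180 = 2520.00, centroid at (7.00, 90.00).
bottom flange: A = 60 × 10 = 600.00, centroid at (44.00, 5.00).
top flange: A = 60 × 10 = 600.00, centroid at (44.00, 175.00).
ΣA = 3720.00 in²
ΣAx_c = (2520.00)(7.00) + (600.00)(44.00) + (600.00)(44.00) = 70440.00 in³
ΣAy_c = (2520.00)(90.00) + (600.00)(5.00) + (600.00)(175.00) = 334800.00 in³
x_c = 70440.00 / 3720.00 = 18.94 in
y_c = 334800.00 / 3720.00 = 90.00 in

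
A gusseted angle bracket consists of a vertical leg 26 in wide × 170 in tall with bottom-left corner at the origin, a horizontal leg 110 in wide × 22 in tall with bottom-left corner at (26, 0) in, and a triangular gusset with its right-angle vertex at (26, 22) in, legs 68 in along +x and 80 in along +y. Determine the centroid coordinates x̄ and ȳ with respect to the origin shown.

Part | A | x̄ᵢ | ȳᵢ | A·x̄ᵢ | A·ȳᵢ
vertical leg | 4420.00 | 13.00 | 85.00 | 57460.00 | 375700.00
horizontal leg | 2420.00 | 81.00 | 11.00 | 196020.00 | 26620.00
gusset | 2720.00 | 48.67 | 48.67 | 132373.33 | 132373.33
Σ | 9560.00 |  |  | 385853.33 | 534693.33
x̄ = 385853.33 / 9560.00 = 40.36 in
ȳ = 534693.33 / 9560.00 = 55.93 in

x̄ = 40.36 in, ȳ = 55.93 in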